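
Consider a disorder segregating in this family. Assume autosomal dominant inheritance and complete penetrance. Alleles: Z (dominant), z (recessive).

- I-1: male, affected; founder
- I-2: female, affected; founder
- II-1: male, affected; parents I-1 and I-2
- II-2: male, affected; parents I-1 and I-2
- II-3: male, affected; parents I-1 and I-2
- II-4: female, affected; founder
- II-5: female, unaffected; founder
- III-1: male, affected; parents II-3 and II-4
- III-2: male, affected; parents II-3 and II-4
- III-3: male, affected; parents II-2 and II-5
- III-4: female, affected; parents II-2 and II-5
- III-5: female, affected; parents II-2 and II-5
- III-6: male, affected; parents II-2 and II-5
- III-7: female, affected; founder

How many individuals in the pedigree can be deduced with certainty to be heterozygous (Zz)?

4

Obligate heterozygotes: III-3 is affected so carries Z and received z from II-5 (zz), so III-3 is Zz; III-4 is affected so carries Z and received z from II-5 (zz), so III-4 is Zz; III-5 is affected so carries Z and received z from II-5 (zz), so III-5 is Zz; III-6 is affected so carries Z and received z from II-5 (zz), so III-6 is Zz.
Every other individual is either homozygous by phenotype or has at least one consistent homozygous assignment, so the count is 4.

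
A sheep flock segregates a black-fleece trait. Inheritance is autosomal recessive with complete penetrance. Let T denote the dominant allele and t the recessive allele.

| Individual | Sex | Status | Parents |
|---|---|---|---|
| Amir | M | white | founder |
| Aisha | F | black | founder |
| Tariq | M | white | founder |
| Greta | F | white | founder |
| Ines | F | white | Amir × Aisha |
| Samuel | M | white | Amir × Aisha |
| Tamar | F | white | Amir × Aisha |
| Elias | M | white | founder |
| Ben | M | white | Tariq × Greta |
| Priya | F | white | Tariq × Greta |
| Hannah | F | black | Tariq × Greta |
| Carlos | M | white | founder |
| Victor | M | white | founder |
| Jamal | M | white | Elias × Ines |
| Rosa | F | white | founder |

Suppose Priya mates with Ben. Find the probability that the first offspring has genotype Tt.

Tariq is white so carries T and passed t to Hannah (tt), so Tariq is Tt.
Greta is white so carries T and passed t to Hannah (tt), so Greta is Tt.
Priya is a white offspring of Tariq (Tt) × Greta (Tt), whose cross gives 1/4 TT : 1/2 Tt : 1/4 tt; conditioning on being white, Priya is TT with probability 1/3, Tt with probability 2/3.
Ben is a white offspring of Tariq (Tt) × Greta (Tt), whose cross gives 1/4 TT : 1/2 Tt : 1/4 tt; conditioning on being white, Ben is TT with probability 1/3, Tt with probability 2/3.
Summing over parental genotype combinations, P(offspring has genotype Tt) = 2/9·1/2 + 2/9·1/2 + 4/9·1/2 = 4/9.

4/9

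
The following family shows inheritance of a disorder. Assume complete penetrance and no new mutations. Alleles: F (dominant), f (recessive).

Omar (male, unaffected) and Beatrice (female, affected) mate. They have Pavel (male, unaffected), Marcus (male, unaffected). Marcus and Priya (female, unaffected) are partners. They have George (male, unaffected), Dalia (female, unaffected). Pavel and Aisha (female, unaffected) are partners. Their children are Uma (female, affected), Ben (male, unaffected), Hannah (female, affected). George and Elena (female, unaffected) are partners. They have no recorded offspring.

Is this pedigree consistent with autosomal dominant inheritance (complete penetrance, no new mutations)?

Under autosomal dominant, Uma (affected, female) cannot arise from Pavel (unaffected) × Aisha (unaffected).

No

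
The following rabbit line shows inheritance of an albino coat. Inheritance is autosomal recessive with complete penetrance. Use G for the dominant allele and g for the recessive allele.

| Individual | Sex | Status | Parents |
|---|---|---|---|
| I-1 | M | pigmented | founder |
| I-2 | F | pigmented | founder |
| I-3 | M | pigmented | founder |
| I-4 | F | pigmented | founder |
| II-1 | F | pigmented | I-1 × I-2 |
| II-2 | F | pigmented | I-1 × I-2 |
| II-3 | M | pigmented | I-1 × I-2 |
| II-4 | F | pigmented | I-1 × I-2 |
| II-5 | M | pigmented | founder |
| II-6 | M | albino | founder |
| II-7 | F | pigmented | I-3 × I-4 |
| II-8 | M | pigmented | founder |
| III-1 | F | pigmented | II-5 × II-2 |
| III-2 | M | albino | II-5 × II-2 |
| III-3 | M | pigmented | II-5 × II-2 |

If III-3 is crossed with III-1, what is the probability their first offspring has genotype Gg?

4/9

II-5 is pigmented so carries G and passed g to III-2 (gg), so II-5 is Gg.
II-2 is pigmented so carries G and passed g to III-2 (gg), so II-2 is Gg.
III-3 is a pigmented offspring of II-5 (Gg) × II-2 (Gg), whose cross gives 1/4 GG : 1/2 Gg : 1/4 gg; conditioning on being pigmented, III-3 is GG with probability 1/3, Gg with probability 2/3.
III-1 is a pigmented offspring of II-5 (Gg) × II-2 (Gg), whose cross gives 1/4 GG : 1/2 Gg : 1/4 gg; conditioning on being pigmented, III-1 is GG with probability 1/3, Gg with probability 2/3.
Summing over parental genotype combinations, P(offspring has genotype Gg) = 2/9·1/2 + 2/9·1/2 + 4/9·1/2 = 4/9.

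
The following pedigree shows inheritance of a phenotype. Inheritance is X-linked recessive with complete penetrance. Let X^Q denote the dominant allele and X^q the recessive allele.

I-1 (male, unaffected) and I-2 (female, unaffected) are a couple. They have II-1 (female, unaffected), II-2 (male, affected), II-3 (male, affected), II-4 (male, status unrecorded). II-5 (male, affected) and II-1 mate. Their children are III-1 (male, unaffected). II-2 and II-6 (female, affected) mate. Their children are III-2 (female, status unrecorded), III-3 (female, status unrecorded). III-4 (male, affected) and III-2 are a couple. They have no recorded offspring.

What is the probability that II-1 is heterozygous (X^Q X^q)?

1/3

I-1 is unaffected, so I-1 is X^Q Y.
I-2 is unaffected so carries Q and passed q to II-2 (X^q Y), so I-2 is X^Q X^q.
Their cross gives offspring ratios 1/2 X^Q X^Q : 1/2 X^Q X^q. Conditioning on II-1 being unaffected, P(X^Q X^q) = 1/2 / 1 = 1/2 before taking II-1's own offspring into account.
II-5 is affected, so II-5 is X^q Y.
Now use II-1's offspring. Probability of each recorded status — unaffected son III-1: 1/2 if II-1 is X^Q X^q, 1 if X^Q X^Q.
Bayes: P(X^Q X^q) = 1/2·1/2 / (1/2·1/2 + 1/2·1) = 1/3.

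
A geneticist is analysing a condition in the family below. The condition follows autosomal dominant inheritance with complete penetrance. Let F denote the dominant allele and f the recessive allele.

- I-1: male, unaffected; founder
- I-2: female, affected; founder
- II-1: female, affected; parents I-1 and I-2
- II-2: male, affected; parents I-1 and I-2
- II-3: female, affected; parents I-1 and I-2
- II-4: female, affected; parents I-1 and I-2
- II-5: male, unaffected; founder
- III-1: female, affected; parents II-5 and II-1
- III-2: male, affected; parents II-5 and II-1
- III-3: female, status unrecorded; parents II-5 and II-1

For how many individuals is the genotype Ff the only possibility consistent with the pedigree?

Obligate heterozygotes: II-1 is affected so carries F and received f from I-1 (ff), so II-1 is Ff; II-2 is affected so carries F and received f from I-1 (ff), so II-2 is Ff; II-3 is affected so carries F and received f from I-1 (ff), so II-3 is Ff; II-4 is affected so carries F and received f from I-1 (ff), so II-4 is Ff; III-1 is affected so carries F and received f from II-5 (ff), so III-1 is Ff; III-2 is affected so carries F and received f from II-5 (ff), so III-2 is Ff.
Every other individual is either homozygous by phenotype or has at least one consistent homozygous assignment, so the count is 6.

6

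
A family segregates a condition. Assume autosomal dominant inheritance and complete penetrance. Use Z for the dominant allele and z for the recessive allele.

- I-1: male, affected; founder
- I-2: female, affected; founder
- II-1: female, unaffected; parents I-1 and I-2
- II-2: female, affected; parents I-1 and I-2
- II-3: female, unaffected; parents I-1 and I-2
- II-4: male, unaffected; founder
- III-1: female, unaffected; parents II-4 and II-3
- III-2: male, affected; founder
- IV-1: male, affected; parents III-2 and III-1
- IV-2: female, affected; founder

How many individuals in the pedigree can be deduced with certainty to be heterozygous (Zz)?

Obligate heterozygotes: I-1 is affected so carries Z and passed z to II-1 (zz), so I-1 is Zz; I-2 is affected so carries Z and passed z to II-1 (zz), so I-2 is Zz; IV-1 is affected so carries Z and received z from III-1 (zz), so IV-1 is Zz.
Every other individual is either homozygous by phenotype or has at least one consistent homozygous assignment, so the count is 3.

3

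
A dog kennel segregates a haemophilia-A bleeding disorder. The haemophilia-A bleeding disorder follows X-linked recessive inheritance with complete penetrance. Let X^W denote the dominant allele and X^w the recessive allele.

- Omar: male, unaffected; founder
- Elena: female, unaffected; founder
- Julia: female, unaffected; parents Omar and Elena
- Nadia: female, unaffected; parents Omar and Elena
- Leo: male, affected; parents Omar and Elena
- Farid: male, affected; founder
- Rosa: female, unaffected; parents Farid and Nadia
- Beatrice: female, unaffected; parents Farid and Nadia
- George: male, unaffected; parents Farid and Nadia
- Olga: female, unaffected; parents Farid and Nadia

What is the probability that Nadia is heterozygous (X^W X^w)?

1/17

Omar is unaffected, so Omar is X^W Y.
Elena is unaffected so carries W and passed w to Leo (X^w Y), so Elena is X^W X^w.
Their cross gives offspring ratios 1/2 X^W X^W : 1/2 X^W X^w. Conditioning on Nadia being unaffected, P(X^W X^w) = 1/2 / 1 = 1/2 before taking Nadia's own offspring into account.
Farid is affected, so Farid is X^w Y.
Now use Nadia's offspring. Probability of each recorded status — unaffected daughter Rosa: 1/2 if Nadia is X^W X^w, 1 if X^W X^W; unaffected daughter Beatrice: 1/2 if Nadia is X^W X^w, 1 if X^W X^W; unaffected son George: 1/2 if Nadia is X^W X^w, 1 if X^W X^W; unaffected daughter Olga: 1/2 if Nadia is X^W X^w, 1 if X^W X^W.
Bayes: P(X^W X^w) = 1/2·1/16 / (1/2·1/16 + 1/2·1) = 1/17.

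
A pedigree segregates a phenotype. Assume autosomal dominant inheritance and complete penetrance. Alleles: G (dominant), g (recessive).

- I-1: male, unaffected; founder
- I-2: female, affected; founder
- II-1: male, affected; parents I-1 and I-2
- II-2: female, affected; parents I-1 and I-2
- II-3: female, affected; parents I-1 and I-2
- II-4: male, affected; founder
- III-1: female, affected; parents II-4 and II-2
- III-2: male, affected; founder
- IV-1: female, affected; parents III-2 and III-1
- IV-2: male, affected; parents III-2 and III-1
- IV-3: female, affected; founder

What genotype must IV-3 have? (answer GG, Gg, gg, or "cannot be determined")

cannot be determined

IV-3's phenotype allows GG or Gg, and no parent or child forces a single allele at both positions; consistent genotype assignments exist with IV-3 as GG or Gg.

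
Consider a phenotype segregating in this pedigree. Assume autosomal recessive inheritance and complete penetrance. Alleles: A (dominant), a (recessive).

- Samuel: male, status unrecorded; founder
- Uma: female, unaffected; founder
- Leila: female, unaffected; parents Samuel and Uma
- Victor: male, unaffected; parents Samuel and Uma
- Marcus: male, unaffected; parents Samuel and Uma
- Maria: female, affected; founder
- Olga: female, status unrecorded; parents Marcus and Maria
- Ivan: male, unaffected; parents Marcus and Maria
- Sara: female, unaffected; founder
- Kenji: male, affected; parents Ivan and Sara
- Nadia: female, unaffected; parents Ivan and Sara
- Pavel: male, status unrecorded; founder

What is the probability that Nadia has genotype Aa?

2/3

Ivan is unaffected so carries A and received a from Maria (aa), so Ivan is Aa.
Sara is unaffected so carries A and passed a to Kenji (aa), so Sara is Aa.
Their cross gives offspring ratios 1/4 AA : 1/2 Aa : 1/4 aa. Conditioning on Nadia being unaffected, P(Aa) = 1/2 / 3/4 = 2/3.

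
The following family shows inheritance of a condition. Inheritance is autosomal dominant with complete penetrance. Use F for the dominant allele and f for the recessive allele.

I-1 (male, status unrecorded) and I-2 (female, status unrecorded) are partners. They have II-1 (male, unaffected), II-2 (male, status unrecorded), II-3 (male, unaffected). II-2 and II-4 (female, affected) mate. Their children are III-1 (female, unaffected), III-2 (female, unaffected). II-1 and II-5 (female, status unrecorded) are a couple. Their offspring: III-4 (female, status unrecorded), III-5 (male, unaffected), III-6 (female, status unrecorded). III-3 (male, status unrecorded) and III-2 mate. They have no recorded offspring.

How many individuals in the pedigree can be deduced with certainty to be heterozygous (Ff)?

Obligate heterozygotes: II-4 is affected so carries F and passed f to III-1 (ff), so II-4 is Ff.
Every other individual is either homozygous by phenotype or has at least one consistent homozygous assignment, so the count is 1.

1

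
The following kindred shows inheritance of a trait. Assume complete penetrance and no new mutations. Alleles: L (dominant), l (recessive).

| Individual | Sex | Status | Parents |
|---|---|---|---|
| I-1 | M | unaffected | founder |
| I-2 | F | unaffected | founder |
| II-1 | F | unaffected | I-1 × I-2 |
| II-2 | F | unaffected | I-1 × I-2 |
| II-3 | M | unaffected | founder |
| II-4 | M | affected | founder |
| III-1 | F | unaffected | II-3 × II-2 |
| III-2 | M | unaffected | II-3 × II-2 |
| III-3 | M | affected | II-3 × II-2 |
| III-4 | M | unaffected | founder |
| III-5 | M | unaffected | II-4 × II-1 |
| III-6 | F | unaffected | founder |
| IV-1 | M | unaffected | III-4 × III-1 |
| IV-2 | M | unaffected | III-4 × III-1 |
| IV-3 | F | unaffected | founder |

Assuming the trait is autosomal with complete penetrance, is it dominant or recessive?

II-3 and II-2 are both unaffected yet have an affected child III-3. Under dominance, an affected child requires at least one affected parent, so the trait cannot be dominant.

recessive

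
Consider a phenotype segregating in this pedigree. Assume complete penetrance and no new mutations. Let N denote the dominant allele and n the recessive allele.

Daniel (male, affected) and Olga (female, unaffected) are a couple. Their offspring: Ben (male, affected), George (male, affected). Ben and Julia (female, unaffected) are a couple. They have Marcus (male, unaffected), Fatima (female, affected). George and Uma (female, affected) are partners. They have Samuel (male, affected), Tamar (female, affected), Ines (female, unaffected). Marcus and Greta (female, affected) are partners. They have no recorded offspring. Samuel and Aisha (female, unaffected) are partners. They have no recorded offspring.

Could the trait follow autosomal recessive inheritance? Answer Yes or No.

Under autosomal recessive, Ines (unaffected, female) cannot arise from George (affected) × Uma (affected).

No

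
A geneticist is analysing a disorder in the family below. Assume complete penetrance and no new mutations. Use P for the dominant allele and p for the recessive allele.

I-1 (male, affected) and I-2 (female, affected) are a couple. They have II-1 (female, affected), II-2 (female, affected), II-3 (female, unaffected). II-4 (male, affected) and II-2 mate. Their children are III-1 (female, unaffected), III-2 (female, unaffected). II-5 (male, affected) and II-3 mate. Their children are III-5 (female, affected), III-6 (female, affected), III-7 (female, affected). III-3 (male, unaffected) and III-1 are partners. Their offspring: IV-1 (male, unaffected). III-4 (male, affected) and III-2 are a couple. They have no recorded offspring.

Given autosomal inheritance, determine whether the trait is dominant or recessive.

dominant

I-1 and I-2 are both affected yet have an unaffected child II-3. Under a recessive model two affected parents are homozygous and every child would be affected, so the trait cannot be recessive.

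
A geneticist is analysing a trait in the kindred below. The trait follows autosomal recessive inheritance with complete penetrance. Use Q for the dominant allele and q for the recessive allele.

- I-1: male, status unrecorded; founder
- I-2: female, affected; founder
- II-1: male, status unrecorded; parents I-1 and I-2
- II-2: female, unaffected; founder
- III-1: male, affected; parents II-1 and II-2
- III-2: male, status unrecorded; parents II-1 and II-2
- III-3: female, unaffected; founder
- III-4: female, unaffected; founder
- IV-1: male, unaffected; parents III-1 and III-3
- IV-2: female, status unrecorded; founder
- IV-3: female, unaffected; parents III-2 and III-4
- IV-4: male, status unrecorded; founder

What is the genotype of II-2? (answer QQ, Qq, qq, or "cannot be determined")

Qq

From phenotype alone, II-2 is QQ or Qq.
II-2 is unaffected so carries Q and passed q to III-1 (qq), so II-2 is Qq.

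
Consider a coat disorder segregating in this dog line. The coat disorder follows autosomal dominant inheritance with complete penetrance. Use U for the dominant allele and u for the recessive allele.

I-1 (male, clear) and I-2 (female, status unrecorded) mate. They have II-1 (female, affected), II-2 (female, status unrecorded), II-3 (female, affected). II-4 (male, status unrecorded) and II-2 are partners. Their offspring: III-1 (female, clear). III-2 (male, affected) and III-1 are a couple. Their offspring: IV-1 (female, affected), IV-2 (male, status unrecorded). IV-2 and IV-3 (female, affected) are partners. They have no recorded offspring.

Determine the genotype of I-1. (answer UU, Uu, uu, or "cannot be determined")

I-1 is clear, so I-1 is uu.

uu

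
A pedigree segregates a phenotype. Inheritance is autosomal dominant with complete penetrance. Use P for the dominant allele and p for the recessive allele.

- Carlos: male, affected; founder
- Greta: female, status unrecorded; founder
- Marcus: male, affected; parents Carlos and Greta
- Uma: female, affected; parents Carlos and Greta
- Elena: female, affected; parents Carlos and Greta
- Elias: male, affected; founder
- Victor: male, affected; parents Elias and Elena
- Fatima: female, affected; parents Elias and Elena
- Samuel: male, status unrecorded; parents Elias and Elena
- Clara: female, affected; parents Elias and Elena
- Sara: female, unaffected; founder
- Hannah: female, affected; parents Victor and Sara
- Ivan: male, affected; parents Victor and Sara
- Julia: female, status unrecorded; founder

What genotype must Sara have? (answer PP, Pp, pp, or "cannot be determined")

pp

Sara is unaffected, so Sara is pp.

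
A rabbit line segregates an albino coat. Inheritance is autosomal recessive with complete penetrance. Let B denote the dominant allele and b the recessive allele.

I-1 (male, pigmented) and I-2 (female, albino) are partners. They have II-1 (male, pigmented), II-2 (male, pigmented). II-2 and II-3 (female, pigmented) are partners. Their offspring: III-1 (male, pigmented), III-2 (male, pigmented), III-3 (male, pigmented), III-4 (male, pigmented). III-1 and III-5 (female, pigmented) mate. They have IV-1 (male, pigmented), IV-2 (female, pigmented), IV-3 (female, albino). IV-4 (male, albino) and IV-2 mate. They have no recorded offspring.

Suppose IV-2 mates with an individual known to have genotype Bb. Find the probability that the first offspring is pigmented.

5/6

III-1 is pigmented so carries B and passed b to IV-3 (bb), so III-1 is Bb.
III-5 is pigmented so carries B and passed b to IV-3 (bb), so III-5 is Bb.
IV-2 is a pigmented offspring of III-1 (Bb) × III-5 (Bb), whose cross gives 1/4 BB : 1/2 Bb : 1/4 bb; conditioning on being pigmented, IV-2 is BB with probability 1/3, Bb with probability 2/3.
Summing over parental genotype combinations, P(offspring is pigmented) = 1/3·1 + 2/3·3/4 = 5/6.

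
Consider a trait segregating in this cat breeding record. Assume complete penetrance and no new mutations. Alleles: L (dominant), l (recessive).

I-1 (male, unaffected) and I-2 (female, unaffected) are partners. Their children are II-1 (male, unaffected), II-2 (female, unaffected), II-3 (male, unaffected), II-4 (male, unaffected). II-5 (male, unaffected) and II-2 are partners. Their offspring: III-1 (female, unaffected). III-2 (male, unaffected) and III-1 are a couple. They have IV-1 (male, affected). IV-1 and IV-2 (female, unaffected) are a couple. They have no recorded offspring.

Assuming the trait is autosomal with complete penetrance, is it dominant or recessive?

III-2 and III-1 are both unaffected yet have an affected child IV-1. Under dominance, an affected child requires at least one affected parent, so the trait cannot be dominant.

recessive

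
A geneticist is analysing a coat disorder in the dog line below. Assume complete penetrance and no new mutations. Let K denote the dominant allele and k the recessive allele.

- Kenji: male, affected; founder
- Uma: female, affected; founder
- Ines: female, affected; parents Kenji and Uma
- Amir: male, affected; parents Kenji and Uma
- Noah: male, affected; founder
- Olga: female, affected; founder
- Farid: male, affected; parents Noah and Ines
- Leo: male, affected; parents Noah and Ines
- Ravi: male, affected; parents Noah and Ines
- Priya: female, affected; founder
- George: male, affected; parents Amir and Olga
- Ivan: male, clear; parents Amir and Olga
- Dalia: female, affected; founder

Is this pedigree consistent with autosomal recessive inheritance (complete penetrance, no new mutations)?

Under autosomal recessive, Ivan (clear, male) cannot arise from Amir (affected) × Olga (affected).

No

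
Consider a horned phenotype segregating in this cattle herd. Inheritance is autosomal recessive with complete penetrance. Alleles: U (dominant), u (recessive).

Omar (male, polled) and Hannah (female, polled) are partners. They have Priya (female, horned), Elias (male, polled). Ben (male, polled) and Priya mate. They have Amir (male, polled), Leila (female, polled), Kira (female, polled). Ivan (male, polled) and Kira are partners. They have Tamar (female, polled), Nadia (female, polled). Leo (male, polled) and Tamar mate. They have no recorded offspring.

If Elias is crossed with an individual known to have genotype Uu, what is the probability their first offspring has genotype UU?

1/3

Omar is polled so carries U and passed u to Priya (uu), so Omar is Uu.
Hannah is polled so carries U and passed u to Priya (uu), so Hannah is Uu.
Elias is a polled offspring of Omar (Uu) × Hannah (Uu), whose cross gives 1/4 UU : 1/2 Uu : 1/4 uu; conditioning on being polled, Elias is UU with probability 1/3, Uu with probability 2/3.
Summing over parental genotype combinations, P(offspring has genotype UU) = 1/3·1/2 + 2/3·1/4 = 1/3.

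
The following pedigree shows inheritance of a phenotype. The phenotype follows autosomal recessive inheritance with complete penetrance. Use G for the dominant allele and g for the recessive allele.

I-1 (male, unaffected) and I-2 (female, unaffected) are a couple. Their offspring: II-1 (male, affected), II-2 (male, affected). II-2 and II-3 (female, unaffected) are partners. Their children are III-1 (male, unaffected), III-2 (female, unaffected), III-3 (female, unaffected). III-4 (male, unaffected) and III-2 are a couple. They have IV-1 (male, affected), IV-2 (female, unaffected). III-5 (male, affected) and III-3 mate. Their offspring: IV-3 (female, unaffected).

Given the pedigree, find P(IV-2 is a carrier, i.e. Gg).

III-4 is unaffected so carries G and passed g to IV-1 (gg), so III-4 is Gg.
III-2 is unaffected so carries G and received g from II-2 (gg), so III-2 is Gg.
Their cross gives offspring ratios 1/4 GG : 1/2 Gg : 1/4 gg. Conditioning on IV-2 being unaffected, P(Gg) = 1/2 / 3/4 = 2/3.

2/3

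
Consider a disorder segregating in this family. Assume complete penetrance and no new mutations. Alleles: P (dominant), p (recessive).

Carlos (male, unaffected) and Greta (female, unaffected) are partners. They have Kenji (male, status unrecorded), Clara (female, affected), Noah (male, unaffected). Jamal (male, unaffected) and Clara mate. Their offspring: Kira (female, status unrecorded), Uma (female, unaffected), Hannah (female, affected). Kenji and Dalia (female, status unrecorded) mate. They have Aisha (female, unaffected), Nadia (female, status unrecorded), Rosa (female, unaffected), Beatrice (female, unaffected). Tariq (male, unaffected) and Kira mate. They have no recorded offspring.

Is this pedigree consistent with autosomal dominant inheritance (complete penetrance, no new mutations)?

Under autosomal dominant, Clara (affected, female) cannot arise from Carlos (unaffected) × Greta (unaffected).

No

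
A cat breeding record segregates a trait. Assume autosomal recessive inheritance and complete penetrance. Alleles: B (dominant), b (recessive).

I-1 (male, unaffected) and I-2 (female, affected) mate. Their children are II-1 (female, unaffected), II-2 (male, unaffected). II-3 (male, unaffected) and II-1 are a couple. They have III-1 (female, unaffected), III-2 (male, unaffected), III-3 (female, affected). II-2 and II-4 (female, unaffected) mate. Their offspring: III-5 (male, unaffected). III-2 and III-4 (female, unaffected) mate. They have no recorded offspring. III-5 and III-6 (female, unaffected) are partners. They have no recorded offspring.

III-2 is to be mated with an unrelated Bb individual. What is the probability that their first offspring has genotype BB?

II-3 is unaffected so carries B and passed b to III-3 (bb), so II-3 is Bb.
II-1 is unaffected so carries B and received b from I-2 (bb), so II-1 is Bb.
III-2 is an unaffected offspring of II-3 (Bb) × II-1 (Bb), whose cross gives 1/4 BB : 1/2 Bb : 1/4 bb; conditioning on being unaffected, III-2 is BB with probability 1/3, Bb with probability 2/3.
Summing over parental genotype combinations, P(offspring has genotype BB) = 1/3·1/2 + 2/3·1/4 = 1/3.

1/3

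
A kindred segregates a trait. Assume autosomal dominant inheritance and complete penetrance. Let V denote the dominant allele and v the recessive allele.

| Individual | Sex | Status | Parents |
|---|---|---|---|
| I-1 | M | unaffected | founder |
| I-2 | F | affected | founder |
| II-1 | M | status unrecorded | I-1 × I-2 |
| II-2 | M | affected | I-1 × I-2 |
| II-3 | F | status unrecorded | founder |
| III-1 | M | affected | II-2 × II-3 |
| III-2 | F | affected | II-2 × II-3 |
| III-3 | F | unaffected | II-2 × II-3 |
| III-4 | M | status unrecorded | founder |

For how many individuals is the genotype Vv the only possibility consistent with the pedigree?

1

Obligate heterozygotes: II-2 is affected so carries V and received v from I-1 (vv), so II-2 is Vv.
Every other individual is either homozygous by phenotype or has at least one consistent homozygous assignment, so the count is 1.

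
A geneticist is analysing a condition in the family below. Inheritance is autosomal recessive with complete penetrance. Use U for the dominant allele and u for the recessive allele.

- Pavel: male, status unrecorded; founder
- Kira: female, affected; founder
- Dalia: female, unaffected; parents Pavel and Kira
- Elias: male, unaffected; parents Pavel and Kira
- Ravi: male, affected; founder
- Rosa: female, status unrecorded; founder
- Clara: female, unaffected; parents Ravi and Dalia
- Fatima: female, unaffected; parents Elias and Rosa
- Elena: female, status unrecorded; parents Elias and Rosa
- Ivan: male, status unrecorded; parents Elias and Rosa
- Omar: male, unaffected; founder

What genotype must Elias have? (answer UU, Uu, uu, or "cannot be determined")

From phenotype alone, Elias is UU or Uu.
Elias is unaffected so carries U and received u from Kira (uu), so Elias is Uu.

Uu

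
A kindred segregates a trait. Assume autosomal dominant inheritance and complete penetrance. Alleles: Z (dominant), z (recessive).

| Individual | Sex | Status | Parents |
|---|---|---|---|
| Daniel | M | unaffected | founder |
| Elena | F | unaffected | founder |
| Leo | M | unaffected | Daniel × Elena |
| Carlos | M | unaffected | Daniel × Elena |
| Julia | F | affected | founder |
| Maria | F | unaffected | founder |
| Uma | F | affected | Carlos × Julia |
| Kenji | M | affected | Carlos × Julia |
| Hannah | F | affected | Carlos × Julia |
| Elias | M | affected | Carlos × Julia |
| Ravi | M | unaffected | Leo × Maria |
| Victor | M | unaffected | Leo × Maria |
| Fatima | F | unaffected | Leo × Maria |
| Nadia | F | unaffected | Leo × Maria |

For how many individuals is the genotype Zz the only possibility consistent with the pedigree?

Obligate heterozygotes: Uma is affected so carries Z and received z from Carlos (zz), so Uma is Zz; Kenji is affected so carries Z and received z from Carlos (zz), so Kenji is Zz; Hannah is affected so carries Z and received z from Carlos (zz), so Hannah is Zz; Elias is affected so carries Z and received z from Carlos (zz), so Elias is Zz.
Every other individual is either homozygous by phenotype or has at least one consistent homozygous assignment, so the count is 4.

4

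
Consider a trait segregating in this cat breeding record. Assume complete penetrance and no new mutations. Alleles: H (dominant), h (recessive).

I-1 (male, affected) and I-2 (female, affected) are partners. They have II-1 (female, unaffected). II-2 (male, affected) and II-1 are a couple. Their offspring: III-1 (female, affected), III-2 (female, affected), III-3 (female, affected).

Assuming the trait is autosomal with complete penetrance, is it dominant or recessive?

I-1 and I-2 are both affected yet have an unaffected child II-1. Under a recessive model two affected parents are homozygous and every child would be affected, so the trait cannot be recessive.

dominant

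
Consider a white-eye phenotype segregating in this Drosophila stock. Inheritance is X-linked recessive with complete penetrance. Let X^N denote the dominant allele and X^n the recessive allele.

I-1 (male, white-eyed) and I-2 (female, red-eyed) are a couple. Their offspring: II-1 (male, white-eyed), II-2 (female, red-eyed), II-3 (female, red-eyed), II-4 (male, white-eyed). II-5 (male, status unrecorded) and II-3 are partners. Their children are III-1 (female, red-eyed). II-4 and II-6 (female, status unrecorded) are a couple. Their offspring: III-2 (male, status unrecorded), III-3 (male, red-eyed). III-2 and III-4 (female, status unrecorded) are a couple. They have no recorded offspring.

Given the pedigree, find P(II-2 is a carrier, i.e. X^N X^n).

1

II-2 is red-eyed so carries N and received n from I-1 (X^n Y), so II-2 is X^N X^n, giving P(X^N X^n) = 1.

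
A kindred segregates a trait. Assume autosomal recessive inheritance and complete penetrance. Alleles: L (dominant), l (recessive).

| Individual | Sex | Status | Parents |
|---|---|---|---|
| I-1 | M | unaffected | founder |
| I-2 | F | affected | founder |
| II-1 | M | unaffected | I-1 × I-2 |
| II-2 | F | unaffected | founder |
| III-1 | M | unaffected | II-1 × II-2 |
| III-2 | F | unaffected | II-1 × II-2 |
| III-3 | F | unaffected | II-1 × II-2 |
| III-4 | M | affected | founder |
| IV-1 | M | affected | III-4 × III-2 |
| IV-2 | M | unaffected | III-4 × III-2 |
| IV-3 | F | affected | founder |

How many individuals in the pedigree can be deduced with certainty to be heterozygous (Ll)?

Obligate heterozygotes: II-1 is unaffected so carries L and received l from I-2 (ll), so II-1 is Ll; III-2 is unaffected so carries L and passed l to IV-1 (ll), so III-2 is Ll; IV-2 is unaffected so carries L and received l from III-4 (ll), so IV-2 is Ll.
Every other individual is either homozygous by phenotype or has at least one consistent homozygous assignment, so the count is 3.

3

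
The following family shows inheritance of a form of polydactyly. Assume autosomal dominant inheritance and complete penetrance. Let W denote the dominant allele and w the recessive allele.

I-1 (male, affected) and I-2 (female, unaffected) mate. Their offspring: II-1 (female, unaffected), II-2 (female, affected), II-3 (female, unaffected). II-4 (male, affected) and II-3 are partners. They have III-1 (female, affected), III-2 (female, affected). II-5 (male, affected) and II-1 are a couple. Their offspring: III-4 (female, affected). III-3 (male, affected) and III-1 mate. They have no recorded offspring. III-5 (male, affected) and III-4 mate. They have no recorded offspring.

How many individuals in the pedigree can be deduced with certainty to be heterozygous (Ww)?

Obligate heterozygotes: I-1 is affected so carries W and passed w to II-1 (ww), so I-1 is Ww; II-2 is affected so carries W and received w from I-2 (ww), so II-2 is Ww; III-1 is affected so carries W and received w from II-3 (ww), so III-1 is Ww; III-2 is affected so carries W and received w from II-3 (ww), so III-2 is Ww; III-4 is affected so carries W and received w from II-1 (ww), so III-4 is Ww.
Every other individual is either homozygous by phenotype or has at least one consistent homozygous assignment, so the count is 5.

5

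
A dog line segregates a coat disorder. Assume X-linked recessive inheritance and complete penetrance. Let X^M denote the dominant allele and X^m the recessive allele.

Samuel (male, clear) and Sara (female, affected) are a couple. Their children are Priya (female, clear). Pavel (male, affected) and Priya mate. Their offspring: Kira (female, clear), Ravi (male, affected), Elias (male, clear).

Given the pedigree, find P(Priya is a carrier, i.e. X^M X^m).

Priya is clear so carries M and received m from Sara (X^m X^m), so Priya is X^M X^m, giving P(X^M X^m) = 1.

1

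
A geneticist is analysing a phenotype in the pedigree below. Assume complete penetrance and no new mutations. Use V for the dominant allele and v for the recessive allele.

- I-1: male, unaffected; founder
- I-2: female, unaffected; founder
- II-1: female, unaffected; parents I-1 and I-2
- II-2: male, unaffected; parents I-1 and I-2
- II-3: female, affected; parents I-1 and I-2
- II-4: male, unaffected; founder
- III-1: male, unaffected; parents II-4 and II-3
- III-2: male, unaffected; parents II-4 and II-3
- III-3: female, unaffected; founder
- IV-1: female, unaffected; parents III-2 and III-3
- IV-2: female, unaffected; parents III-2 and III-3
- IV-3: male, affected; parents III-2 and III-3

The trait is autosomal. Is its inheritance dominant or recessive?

recessive

I-1 and I-2 are both unaffected yet have an affected child II-3. Under dominance, an affected child requires at least one affected parent, so the trait cannot be dominant.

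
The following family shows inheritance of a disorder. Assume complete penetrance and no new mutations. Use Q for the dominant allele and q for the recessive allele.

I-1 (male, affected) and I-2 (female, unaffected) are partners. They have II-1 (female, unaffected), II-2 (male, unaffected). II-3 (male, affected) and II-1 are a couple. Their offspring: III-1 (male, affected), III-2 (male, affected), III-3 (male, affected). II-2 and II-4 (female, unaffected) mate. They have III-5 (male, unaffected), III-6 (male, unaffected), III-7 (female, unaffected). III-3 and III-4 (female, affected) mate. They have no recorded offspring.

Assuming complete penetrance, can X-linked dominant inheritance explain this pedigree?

No

Under X-linked dominant, II-1 (unaffected, female) cannot arise from I-1 (affected) × I-2 (unaffected).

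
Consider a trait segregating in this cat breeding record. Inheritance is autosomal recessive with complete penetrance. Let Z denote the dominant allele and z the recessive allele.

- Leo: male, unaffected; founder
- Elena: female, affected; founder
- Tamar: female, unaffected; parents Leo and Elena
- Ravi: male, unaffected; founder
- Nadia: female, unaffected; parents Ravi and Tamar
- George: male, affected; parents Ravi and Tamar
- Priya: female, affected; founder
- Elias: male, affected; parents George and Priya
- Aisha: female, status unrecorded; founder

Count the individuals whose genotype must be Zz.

Obligate heterozygotes: Tamar is unaffected so carries Z and received z from Elena (zz), so Tamar is Zz; Ravi is unaffected so carries Z and passed z to George (zz), so Ravi is Zz.
Every other individual is either homozygous by phenotype or has at least one consistent homozygous assignment, so the count is 2.

2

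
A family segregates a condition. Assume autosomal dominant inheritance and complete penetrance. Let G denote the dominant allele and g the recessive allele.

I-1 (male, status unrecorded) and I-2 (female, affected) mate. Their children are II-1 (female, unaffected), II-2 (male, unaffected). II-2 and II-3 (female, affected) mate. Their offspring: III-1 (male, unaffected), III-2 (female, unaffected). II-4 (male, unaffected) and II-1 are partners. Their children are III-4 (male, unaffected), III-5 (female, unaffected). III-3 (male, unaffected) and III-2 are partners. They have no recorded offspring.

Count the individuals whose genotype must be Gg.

2

Obligate heterozygotes: I-2 is affected so carries G and passed g to II-1 (gg), so I-2 is Gg; II-3 is affected so carries G and passed g to III-1 (gg), so II-3 is Gg.
Every other individual is either homozygous by phenotype or has at least one consistent homozygous assignment, so the count is 2.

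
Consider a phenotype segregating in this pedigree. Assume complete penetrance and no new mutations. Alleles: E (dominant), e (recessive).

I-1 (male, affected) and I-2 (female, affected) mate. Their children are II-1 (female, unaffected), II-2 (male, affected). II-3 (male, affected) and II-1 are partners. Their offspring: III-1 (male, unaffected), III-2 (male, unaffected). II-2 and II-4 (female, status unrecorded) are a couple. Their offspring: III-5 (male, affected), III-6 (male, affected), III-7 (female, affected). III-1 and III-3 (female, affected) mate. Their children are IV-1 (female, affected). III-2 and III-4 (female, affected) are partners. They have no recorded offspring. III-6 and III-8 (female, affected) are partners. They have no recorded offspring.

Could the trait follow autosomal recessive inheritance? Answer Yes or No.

Under autosomal recessive, II-1 (unaffected, female) cannot arise from I-1 (affected) × I-2 (affected).

No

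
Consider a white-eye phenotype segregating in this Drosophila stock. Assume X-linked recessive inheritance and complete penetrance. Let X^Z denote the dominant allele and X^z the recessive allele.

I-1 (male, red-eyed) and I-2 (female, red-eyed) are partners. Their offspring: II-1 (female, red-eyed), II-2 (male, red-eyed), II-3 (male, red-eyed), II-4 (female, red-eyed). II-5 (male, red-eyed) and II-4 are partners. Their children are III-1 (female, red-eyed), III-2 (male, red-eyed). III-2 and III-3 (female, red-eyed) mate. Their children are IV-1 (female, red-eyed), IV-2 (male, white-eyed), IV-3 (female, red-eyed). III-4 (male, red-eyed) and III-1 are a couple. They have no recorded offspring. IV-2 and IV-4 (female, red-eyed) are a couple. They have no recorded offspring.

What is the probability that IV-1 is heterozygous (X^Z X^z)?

1/2

III-2 is red-eyed, so III-2 is X^Z Y.
III-3 is red-eyed so carries Z and passed z to IV-2 (X^z Y), so III-3 is X^Z X^z.
Their cross gives offspring ratios 1/2 X^Z X^Z : 1/2 X^Z X^z. Conditioning on IV-1 being red-eyed, P(X^Z X^z) = 1/2 / 1 = 1/2.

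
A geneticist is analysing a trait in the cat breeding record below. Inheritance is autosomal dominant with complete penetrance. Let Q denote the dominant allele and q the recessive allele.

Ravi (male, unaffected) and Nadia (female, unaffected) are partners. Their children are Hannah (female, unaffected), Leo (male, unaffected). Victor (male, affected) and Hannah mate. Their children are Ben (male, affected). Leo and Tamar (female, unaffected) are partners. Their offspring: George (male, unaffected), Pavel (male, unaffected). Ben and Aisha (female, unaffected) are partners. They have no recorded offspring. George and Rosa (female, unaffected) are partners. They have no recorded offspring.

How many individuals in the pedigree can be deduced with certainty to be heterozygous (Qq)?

Obligate heterozygotes: Ben is affected so carries Q and received q from Hannah (qq), so Ben is Qq.
Every other individual is either homozygous by phenotype or has at least one consistent homozygous assignment, so the count is 1.

1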